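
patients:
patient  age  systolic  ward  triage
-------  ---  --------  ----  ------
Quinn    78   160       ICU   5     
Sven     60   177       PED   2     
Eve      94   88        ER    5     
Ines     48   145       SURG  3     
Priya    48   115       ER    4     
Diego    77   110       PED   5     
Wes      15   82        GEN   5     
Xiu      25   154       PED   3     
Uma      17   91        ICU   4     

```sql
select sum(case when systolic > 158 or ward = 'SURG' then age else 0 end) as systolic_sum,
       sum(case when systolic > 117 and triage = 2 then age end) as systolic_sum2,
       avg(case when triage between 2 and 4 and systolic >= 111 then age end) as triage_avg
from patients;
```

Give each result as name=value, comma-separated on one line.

systolic_sum=186, systolic_sum2=60, triage_avg=45.25

[systolic_sum: systolic > 158 or ward = 'SURG']
patient=Quinn: ✓ → 78
patient=Sven: ✓ → 60
patient=Eve: ✗
patient=Ines: ✓ → 48
patient=Priya: ✗
patient=Diego: ✗
patient=Wes: ✗
patient=Xiu: ✗
patient=Uma: ✗
systolic_sum = 78 + 60 + 48 = 186
—
[systolic_sum2: systolic > 117 and triage = 2]
patient=Quinn: ✗
patient=Sven: ✓ → 60
patient=Eve: ✗
patient=Ines: ✗
patient=Priya: ✗
patient=Diego: ✗
patient=Wes: ✗
patient=Xiu: ✗
patient=Uma: ✗
systolic_sum2 = 60
—
[triage_avg: triage between 2 and 4 and systolic >= 111]
patient=Quinn: ✗
patient=Sven: ✓ → 60
patient=Eve: ✗
patient=Ines: ✓ → 48
patient=Priya: ✓ → 48
patient=Diego: ✗
patient=Wes: ✗
patient=Xiu: ✓ → 25
patient=Uma: ✗
triage_avg = (60 + 48 + 48 + 25) / 4 = 45.25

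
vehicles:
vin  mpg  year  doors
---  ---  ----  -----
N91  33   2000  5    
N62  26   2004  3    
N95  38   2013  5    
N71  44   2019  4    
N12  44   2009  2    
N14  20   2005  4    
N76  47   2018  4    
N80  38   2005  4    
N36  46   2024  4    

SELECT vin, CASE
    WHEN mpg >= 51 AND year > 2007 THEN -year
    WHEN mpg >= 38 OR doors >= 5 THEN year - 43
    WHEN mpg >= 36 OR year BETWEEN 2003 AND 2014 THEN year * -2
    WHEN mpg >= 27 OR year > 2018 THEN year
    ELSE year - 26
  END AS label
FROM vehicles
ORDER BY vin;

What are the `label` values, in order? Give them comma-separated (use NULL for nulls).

vin=N12: mpg >= 38 OR doors >= 5 → 1966
vin=N14: mpg >= 36 OR year BETWEEN 2003 AND 2014 → -4010
vin=N36: mpg >= 38 OR doors >= 5 → 1981
vin=N62: mpg >= 36 OR year BETWEEN 2003 AND 2014 → -4008
vin=N71: mpg >= 38 OR doors >= 5 → 1976
vin=N76: mpg >= 38 OR doors >= 5 → 1975
vin=N80: mpg >= 38 OR doors >= 5 → 1962
vin=N91: mpg >= 38 OR doors >= 5 → 1957
vin=N95: mpg >= 38 OR doors >= 5 → 1970

1966, -4010, 1981, -4008, 1976, 1975, 1962, 1957, 1970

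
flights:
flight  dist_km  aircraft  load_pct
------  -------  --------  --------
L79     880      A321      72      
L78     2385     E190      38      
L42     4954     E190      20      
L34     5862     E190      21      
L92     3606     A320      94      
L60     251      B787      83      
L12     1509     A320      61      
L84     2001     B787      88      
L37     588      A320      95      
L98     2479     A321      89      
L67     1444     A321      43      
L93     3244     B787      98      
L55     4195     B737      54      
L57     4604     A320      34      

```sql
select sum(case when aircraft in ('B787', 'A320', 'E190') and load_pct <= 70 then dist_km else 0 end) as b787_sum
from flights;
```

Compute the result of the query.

flight=L79: ✗
flight=L78: ✓ → 2385
flight=L42: ✓ → 4954
flight=L34: ✓ → 5862
flight=L92: ✗
flight=L60: ✗
flight=L12: ✓ → 1509
flight=L84: ✗
flight=L37: ✗
flight=L98: ✗
flight=L67: ✗
flight=L93: ✗
flight=L55: ✗
flight=L57: ✓ → 4604
b787_sum = 2385 + 4954 + 5862 + 1509 + 4604 = 19314

19314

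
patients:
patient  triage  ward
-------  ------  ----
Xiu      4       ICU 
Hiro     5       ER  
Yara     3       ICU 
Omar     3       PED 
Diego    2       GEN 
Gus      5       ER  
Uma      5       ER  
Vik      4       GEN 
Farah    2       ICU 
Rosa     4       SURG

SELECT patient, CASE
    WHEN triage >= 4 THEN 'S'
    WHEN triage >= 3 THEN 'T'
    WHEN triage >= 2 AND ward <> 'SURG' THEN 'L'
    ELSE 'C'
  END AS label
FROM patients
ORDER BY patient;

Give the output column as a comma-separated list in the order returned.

L, L, S, S, T, S, S, S, S, T

patient=Diego: triage >= 2 AND ward <> 'SURG' → L
patient=Farah: triage >= 2 AND ward <> 'SURG' → L
patient=Gus: triage >= 4 → S
patient=Hiro: triage >= 4 → S
patient=Omar: triage >= 3 → T
patient=Rosa: triage >= 4 → S
patient=Uma: triage >= 4 → S
patient=Vik: triage >= 4 → S
patient=Xiu: triage >= 4 → S
patient=Yara: triage >= 3 → T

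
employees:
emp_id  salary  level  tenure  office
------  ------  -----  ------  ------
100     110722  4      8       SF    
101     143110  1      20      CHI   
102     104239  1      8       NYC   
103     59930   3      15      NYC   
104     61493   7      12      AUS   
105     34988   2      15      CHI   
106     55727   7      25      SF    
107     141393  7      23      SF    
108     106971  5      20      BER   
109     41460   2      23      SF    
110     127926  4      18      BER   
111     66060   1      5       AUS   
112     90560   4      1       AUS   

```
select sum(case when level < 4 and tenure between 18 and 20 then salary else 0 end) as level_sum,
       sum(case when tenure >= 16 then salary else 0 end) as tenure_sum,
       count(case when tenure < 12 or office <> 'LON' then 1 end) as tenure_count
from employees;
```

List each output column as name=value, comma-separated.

level_sum=143110, tenure_sum=616587, tenure_count=13

[level_sum: level < 4 and tenure between 18 and 20]
emp_id=100: ✗
emp_id=101: ✓ → 143110
emp_id=102: ✗
emp_id=103: ✗
emp_id=104: ✗
emp_id=105: ✗
emp_id=106: ✗
emp_id=107: ✗
emp_id=108: ✗
emp_id=109: ✗
emp_id=110: ✗
emp_id=111: ✗
emp_id=112: ✗
level_sum = 143110
—
[tenure_sum: tenure >= 16]
emp_id=100: ✗
emp_id=101: ✓ → 143110
emp_id=102: ✗
emp_id=103: ✗
emp_id=104: ✗
emp_id=105: ✗
emp_id=106: ✓ → 55727
emp_id=107: ✓ → 141393
emp_id=108: ✓ → 106971
emp_id=109: ✓ → 41460
emp_id=110: ✓ → 127926
emp_id=111: ✗
emp_id=112: ✗
tenure_sum = 143110 + 55727 + 141393 + 106971 + 41460 + 127926 = 616587
—
[tenure_count: tenure < 12 or office <> 'LON']
emp_id=100: ✓ → 1
emp_id=101: ✓ → 1
emp_id=102: ✓ → 1
emp_id=103: ✓ → 1
emp_id=104: ✓ → 1
emp_id=105: ✓ → 1
emp_id=106: ✓ → 1
emp_id=107: ✓ → 1
emp_id=108: ✓ → 1
emp_id=109: ✓ → 1
emp_id=110: ✓ → 1
emp_id=111: ✓ → 1
emp_id=112: ✓ → 1
tenure_count = COUNT(1, 1, 1, 1, 1, 1, 1, 1, 1, 1, 1, 1, 1) = 13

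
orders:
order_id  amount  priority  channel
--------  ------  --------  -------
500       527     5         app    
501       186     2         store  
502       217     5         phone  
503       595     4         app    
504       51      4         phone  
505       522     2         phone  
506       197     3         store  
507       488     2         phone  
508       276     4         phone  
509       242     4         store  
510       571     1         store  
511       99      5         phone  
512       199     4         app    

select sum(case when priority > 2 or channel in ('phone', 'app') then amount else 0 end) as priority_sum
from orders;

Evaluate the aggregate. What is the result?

order_id=500: ✓ → 527
order_id=501: ✗
order_id=502: ✓ → 217
order_id=503: ✓ → 595
order_id=504: ✓ → 51
order_id=505: ✓ → 522
order_id=506: ✓ → 197
order_id=507: ✓ → 488
order_id=508: ✓ → 276
order_id=509: ✓ → 242
order_id=510: ✗
order_id=511: ✓ → 99
order_id=512: ✓ → 199
priority_sum = 527 + 217 + 595 + 51 + 522 + 197 + 488 + 276 + 242 + 99 + 199 = 3413

3413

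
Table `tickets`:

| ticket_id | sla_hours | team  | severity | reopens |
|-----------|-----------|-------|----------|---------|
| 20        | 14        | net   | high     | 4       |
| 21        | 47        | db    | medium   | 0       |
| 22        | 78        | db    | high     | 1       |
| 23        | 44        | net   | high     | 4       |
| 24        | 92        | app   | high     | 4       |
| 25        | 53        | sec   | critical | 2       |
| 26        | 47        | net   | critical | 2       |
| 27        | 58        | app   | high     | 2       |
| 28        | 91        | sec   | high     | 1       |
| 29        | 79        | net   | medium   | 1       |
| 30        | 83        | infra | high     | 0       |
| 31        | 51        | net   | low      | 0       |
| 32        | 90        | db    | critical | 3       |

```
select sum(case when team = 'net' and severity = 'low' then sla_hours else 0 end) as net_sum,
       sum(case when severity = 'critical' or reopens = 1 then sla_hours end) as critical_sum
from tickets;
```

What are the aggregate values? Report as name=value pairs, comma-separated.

[net_sum: team = 'net' and severity = 'low']
ticket_id=20: ✗
ticket_id=21: ✗
ticket_id=22: ✗
ticket_id=23: ✗
ticket_id=24: ✗
ticket_id=25: ✗
ticket_id=26: ✗
ticket_id=27: ✗
ticket_id=28: ✗
ticket_id=29: ✗
ticket_id=30: ✗
ticket_id=31: ✓ → 51
ticket_id=32: ✗
net_sum = 51
—
[critical_sum: severity = 'critical' or reopens = 1]
ticket_id=20: ✗
ticket_id=21: ✗
ticket_id=22: ✓ → 78
ticket_id=23: ✗
ticket_id=24: ✗
ticket_id=25: ✓ → 53
ticket_id=26: ✓ → 47
ticket_id=27: ✗
ticket_id=28: ✓ → 91
ticket_id=29: ✓ → 79
ticket_id=30: ✗
ticket_id=31: ✗
ticket_id=32: ✓ → 90
critical_sum = 78 + 53 + 47 + 91 + 79 + 90 = 438

net_sum=51, critical_sum=438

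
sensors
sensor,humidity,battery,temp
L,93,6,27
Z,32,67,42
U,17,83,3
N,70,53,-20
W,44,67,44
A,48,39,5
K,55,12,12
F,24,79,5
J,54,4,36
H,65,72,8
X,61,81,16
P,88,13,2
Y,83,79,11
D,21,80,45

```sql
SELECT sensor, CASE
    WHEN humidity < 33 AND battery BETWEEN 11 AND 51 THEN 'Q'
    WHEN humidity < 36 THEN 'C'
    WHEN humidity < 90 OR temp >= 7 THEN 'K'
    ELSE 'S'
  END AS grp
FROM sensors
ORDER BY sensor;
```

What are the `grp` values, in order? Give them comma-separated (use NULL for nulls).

sensor=A: humidity < 90 OR temp >= 7 → K
sensor=D: humidity < 36 → C
sensor=F: humidity < 36 → C
sensor=H: humidity < 90 OR temp >= 7 → K
sensor=J: humidity < 90 OR temp >= 7 → K
sensor=K: humidity < 90 OR temp >= 7 → K
sensor=L: humidity < 90 OR temp >= 7 → K
sensor=N: humidity < 90 OR temp >= 7 → K
sensor=P: humidity < 90 OR temp >= 7 → K
sensor=U: humidity < 36 → C
sensor=W: humidity < 90 OR temp >= 7 → K
sensor=X: humidity < 90 OR temp >= 7 → K
sensor=Y: humidity < 90 OR temp >= 7 → K
sensor=Z: humidity < 36 → C

K, C, C, K, K, K, K, K, K, C, K, K, K, C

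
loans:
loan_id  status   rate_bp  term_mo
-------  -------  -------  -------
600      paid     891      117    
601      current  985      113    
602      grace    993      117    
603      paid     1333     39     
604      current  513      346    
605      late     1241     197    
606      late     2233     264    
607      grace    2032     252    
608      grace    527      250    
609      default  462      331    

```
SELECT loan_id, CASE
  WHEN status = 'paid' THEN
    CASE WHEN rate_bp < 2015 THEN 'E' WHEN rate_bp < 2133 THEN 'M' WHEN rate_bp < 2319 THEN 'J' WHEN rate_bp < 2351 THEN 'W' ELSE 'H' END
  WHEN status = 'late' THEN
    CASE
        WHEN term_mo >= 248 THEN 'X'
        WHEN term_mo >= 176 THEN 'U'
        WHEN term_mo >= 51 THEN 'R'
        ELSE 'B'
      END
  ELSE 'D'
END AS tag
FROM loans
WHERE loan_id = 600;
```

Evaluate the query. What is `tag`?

E

loan_id = 600: status=paid, rate_bp=891, term_mo=117.
status='paid' → inner[rate_bp < 2015] → E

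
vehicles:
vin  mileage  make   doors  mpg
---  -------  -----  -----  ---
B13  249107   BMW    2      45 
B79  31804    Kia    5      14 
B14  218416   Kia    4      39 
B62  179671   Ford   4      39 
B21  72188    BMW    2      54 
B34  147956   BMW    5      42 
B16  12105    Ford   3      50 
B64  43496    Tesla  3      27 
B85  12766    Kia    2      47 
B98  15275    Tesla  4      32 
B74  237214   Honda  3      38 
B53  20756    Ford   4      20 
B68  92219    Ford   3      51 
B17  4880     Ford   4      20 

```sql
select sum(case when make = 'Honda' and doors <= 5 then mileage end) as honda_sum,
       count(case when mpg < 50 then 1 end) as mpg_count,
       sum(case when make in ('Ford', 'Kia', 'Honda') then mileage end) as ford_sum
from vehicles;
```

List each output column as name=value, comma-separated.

[honda_sum: make = 'Honda' and doors <= 5]
vin=B13: ✗
vin=B79: ✗
vin=B14: ✗
vin=B62: ✗
vin=B21: ✗
vin=B34: ✗
vin=B16: ✗
vin=B64: ✗
vin=B85: ✗
vin=B98: ✗
vin=B74: ✓ → 237214
vin=B53: ✗
vin=B68: ✗
vin=B17: ✗
honda_sum = 237214
—
[mpg_count: mpg < 50]
vin=B13: ✓ → 1
vin=B79: ✓ → 1
vin=B14: ✓ → 1
vin=B62: ✓ → 1
vin=B21: ✗
vin=B34: ✓ → 1
vin=B16: ✗
vin=B64: ✓ → 1
vin=B85: ✓ → 1
vin=B98: ✓ → 1
vin=B74: ✓ → 1
vin=B53: ✓ → 1
vin=B68: ✗
vin=B17: ✓ → 1
mpg_count = COUNT(1, 1, 1, 1, 1, 1, 1, 1, 1, 1, 1) = 11
—
[ford_sum: make in ('Ford', 'Kia', 'Honda')]
vin=B13: ✗
vin=B79: ✓ → 31804
vin=B14: ✓ → 218416
vin=B62: ✓ → 179671
vin=B21: ✗
vin=B34: ✗
vin=B16: ✓ → 12105
vin=B64: ✗
vin=B85: ✓ → 12766
vin=B98: ✗
vin=B74: ✓ → 237214
vin=B53: ✓ → 20756
vin=B68: ✓ → 92219
vin=B17: ✓ → 4880
ford_sum = 31804 + 218416 + 179671 + 12105 + 12766 + 237214 + 20756 + 92219 + 4880 = 809831

honda_sum=237214, mpg_count=11, ford_sum=809831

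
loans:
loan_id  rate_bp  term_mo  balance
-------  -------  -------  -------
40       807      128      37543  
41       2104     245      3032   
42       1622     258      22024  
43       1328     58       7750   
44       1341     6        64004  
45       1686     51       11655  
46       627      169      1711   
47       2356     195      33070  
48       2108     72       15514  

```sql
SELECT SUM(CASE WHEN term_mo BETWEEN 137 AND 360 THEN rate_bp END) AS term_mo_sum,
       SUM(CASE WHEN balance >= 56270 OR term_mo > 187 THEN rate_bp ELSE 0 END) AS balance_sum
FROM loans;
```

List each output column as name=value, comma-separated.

term_mo_sum=6709, balance_sum=7423

[term_mo_sum: term_mo BETWEEN 137 AND 360]
loan_id=40: ✗
loan_id=41: ✓ → 2104
loan_id=42: ✓ → 1622
loan_id=43: ✗
loan_id=44: ✗
loan_id=45: ✗
loan_id=46: ✓ → 627
loan_id=47: ✓ → 2356
loan_id=48: ✗
term_mo_sum = 2104 + 1622 + 627 + 2356 = 6709
—
[balance_sum: balance >= 56270 OR term_mo > 187]
loan_id=40: ✗
loan_id=41: ✓ → 2104
loan_id=42: ✓ → 1622
loan_id=43: ✗
loan_id=44: ✓ → 1341
loan_id=45: ✗
loan_id=46: ✗
loan_id=47: ✓ → 2356
loan_id=48: ✗
balance_sum = 2104 + 1622 + 1341 + 2356 = 7423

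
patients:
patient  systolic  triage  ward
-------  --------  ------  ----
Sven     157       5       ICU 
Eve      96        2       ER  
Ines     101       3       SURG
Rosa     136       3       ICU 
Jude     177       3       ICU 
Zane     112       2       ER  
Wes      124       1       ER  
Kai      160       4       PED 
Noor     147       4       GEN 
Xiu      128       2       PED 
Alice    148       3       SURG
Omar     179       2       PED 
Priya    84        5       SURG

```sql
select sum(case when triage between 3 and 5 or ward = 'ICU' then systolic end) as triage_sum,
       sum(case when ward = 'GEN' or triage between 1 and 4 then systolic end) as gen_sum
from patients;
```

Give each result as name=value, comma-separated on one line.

[triage_sum: triage between 3 and 5 or ward = 'ICU']
patient=Sven: ✓ → 157
patient=Eve: ✗
patient=Ines: ✓ → 101
patient=Rosa: ✓ → 136
patient=Jude: ✓ → 177
patient=Zane: ✗
patient=Wes: ✗
patient=Kai: ✓ → 160
patient=Noor: ✓ → 147
patient=Xiu: ✗
patient=Alice: ✓ → 148
patient=Omar: ✗
patient=Priya: ✓ → 84
triage_sum = 157 + 101 + 136 + 177 + 160 + 147 + 148 + 84 = 1110
—
[gen_sum: ward = 'GEN' or triage between 1 and 4]
patient=Sven: ✗
patient=Eve: ✓ → 96
patient=Ines: ✓ → 101
patient=Rosa: ✓ → 136
patient=Jude: ✓ → 177
patient=Zane: ✓ → 112
patient=Wes: ✓ → 124
patient=Kai: ✓ → 160
patient=Noor: ✓ → 147
patient=Xiu: ✓ → 128
patient=Alice: ✓ → 148
patient=Omar: ✓ → 179
patient=Priya: ✗
gen_sum = 96 + 101 + 136 + 177 + 112 + 124 + 160 + 147 + 128 + 148 + 179 = 1508

triage_sum=1110, gen_sum=1508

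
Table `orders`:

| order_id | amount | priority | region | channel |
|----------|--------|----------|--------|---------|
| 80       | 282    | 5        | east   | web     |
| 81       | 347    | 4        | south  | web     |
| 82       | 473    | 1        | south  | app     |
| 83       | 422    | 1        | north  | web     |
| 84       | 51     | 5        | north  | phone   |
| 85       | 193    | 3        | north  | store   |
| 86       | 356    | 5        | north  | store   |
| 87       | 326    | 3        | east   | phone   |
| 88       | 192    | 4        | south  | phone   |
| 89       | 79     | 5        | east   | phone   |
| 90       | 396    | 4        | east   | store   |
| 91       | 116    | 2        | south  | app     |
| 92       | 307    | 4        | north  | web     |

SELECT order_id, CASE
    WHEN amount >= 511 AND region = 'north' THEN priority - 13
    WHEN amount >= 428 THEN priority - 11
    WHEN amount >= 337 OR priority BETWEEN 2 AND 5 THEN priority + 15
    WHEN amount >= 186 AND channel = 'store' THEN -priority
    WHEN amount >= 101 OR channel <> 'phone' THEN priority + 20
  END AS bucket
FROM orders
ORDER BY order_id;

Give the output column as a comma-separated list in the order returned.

20, 19, -10, 16, 20, 18, 20, 18, 19, 20, 19, 17, 19

order_id=80: amount >= 337 OR priority BETWEEN 2 AND 5 → 20
order_id=81: amount >= 337 OR priority BETWEEN 2 AND 5 → 19
order_id=82: amount >= 428 → -10
order_id=83: amount >= 337 OR priority BETWEEN 2 AND 5 → 16
order_id=84: amount >= 337 OR priority BETWEEN 2 AND 5 → 20
order_id=85: amount >= 337 OR priority BETWEEN 2 AND 5 → 18
order_id=86: amount >= 337 OR priority BETWEEN 2 AND 5 → 20
order_id=87: amount >= 337 OR priority BETWEEN 2 AND 5 → 18
order_id=88: amount >= 337 OR priority BETWEEN 2 AND 5 → 19
order_id=89: amount >= 337 OR priority BETWEEN 2 AND 5 → 20
order_id=90: amount >= 337 OR priority BETWEEN 2 AND 5 → 19
order_id=91: amount >= 337 OR priority BETWEEN 2 AND 5 → 17
order_id=92: amount >= 337 OR priority BETWEEN 2 AND 5 → 19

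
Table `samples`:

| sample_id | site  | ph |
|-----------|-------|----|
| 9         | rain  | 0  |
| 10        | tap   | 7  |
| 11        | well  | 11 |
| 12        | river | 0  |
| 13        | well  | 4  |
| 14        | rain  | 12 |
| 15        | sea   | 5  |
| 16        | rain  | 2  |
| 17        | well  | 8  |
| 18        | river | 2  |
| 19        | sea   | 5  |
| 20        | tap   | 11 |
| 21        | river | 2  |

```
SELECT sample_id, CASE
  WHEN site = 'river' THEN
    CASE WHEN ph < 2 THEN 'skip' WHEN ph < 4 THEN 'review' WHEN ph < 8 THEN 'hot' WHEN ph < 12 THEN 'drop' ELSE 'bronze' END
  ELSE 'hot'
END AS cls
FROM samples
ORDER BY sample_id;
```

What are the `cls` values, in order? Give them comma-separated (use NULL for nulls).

hot, hot, hot, skip, hot, hot, hot, hot, hot, review, hot, hot, review

sample_id=9: site='rain' → outer ELSE → hot
sample_id=10: site='tap' → outer ELSE → hot
sample_id=11: site='well' → outer ELSE → hot
sample_id=12: site='river' → inner[ph < 2] → skip
sample_id=13: site='well' → outer ELSE → hot
sample_id=14: site='rain' → outer ELSE → hot
sample_id=15: site='sea' → outer ELSE → hot
sample_id=16: site='rain' → outer ELSE → hot
sample_id=17: site='well' → outer ELSE → hot
sample_id=18: site='river' → inner[ph < 4] → review
sample_id=19: site='sea' → outer ELSE → hot
sample_id=20: site='tap' → outer ELSE → hot
sample_id=21: site='river' → inner[ph < 4] → review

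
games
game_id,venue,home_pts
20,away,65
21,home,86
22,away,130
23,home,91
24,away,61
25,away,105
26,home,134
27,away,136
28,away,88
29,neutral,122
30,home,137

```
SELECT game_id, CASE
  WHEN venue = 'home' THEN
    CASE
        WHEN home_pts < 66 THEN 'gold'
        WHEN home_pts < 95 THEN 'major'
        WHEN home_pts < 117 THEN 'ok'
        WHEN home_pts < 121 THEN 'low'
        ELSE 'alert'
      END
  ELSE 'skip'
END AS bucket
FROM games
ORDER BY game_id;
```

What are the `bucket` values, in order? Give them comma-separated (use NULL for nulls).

game_id=20: venue='away' → outer ELSE → skip
game_id=21: venue='home' → inner[home_pts < 95] → major
game_id=22: venue='away' → outer ELSE → skip
game_id=23: venue='home' → inner[home_pts < 95] → major
game_id=24: venue='away' → outer ELSE → skip
game_id=25: venue='away' → outer ELSE → skip
game_id=26: venue='home' → inner[ELSE] → alert
game_id=27: venue='away' → outer ELSE → skip
game_id=28: venue='away' → outer ELSE → skip
game_id=29: venue='neutral' → outer ELSE → skip
game_id=30: venue='home' → inner[ELSE] → alert

skip, major, skip, major, skip, skip, alert, skip, skip, skip, alert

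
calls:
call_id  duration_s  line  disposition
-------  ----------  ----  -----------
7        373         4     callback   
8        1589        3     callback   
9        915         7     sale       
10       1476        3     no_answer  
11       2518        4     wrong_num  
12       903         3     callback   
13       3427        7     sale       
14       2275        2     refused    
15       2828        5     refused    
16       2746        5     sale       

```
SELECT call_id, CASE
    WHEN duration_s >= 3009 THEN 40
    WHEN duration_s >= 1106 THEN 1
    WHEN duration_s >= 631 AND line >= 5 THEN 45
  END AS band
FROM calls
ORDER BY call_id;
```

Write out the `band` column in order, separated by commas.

NULL, 1, 45, 1, 1, NULL, 40, 1, 1, 1

call_id=7: (no match → NULL) → NULL
call_id=8: duration_s >= 1106 → 1
call_id=9: duration_s >= 631 AND line >= 5 → 45
call_id=10: duration_s >= 1106 → 1
call_id=11: duration_s >= 1106 → 1
call_id=12: (no match → NULL) → NULL
call_id=13: duration_s >= 3009 → 40
call_id=14: duration_s >= 1106 → 1
call_id=15: duration_s >= 1106 → 1
call_id=16: duration_s >= 1106 → 1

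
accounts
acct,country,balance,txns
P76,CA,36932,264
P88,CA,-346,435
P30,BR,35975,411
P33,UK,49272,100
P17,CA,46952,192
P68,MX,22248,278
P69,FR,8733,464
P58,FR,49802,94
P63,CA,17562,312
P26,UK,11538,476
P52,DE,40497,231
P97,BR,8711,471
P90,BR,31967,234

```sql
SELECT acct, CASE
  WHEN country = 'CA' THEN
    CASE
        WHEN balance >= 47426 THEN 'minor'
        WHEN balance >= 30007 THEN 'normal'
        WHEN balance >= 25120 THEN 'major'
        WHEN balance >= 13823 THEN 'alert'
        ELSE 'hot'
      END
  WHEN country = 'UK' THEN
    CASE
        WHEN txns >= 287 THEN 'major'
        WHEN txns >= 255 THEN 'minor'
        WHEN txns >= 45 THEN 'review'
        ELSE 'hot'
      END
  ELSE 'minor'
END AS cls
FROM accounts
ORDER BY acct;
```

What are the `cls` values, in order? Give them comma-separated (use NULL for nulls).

normal, major, minor, review, minor, minor, alert, minor, minor, normal, hot, minor, minor

acct=P17: country='CA' → inner[balance >= 30007] → normal
acct=P26: country='UK' → inner[txns >= 287] → major
acct=P30: country='BR' → outer ELSE → minor
acct=P33: country='UK' → inner[txns >= 45] → review
acct=P52: country='DE' → outer ELSE → minor
acct=P58: country='FR' → outer ELSE → minor
acct=P63: country='CA' → inner[balance >= 13823] → alert
acct=P68: country='MX' → outer ELSE → minor
acct=P69: country='FR' → outer ELSE → minor
acct=P76: country='CA' → inner[balance >= 30007] → normal
acct=P88: country='CA' → inner[ELSE] → hot
acct=P90: country='BR' → outer ELSE → minor
acct=P97: country='BR' → outer ELSE → minor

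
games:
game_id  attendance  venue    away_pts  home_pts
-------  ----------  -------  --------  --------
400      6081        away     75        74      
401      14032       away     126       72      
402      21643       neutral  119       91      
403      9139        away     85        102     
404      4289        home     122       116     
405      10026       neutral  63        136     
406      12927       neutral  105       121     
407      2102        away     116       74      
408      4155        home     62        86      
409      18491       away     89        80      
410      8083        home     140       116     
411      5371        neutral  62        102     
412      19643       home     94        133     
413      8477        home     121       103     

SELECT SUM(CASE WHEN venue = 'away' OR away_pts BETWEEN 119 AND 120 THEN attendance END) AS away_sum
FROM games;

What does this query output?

game_id=400: ✓ → 6081
game_id=401: ✓ → 14032
game_id=402: ✓ → 21643
game_id=403: ✓ → 9139
game_id=404: ✗
game_id=405: ✗
game_id=406: ✗
game_id=407: ✓ → 2102
game_id=408: ✗
game_id=409: ✓ → 18491
game_id=410: ✗
game_id=411: ✗
game_id=412: ✗
game_id=413: ✗
away_sum = 6081 + 14032 + 21643 + 9139 + 2102 + 18491 = 71488

71488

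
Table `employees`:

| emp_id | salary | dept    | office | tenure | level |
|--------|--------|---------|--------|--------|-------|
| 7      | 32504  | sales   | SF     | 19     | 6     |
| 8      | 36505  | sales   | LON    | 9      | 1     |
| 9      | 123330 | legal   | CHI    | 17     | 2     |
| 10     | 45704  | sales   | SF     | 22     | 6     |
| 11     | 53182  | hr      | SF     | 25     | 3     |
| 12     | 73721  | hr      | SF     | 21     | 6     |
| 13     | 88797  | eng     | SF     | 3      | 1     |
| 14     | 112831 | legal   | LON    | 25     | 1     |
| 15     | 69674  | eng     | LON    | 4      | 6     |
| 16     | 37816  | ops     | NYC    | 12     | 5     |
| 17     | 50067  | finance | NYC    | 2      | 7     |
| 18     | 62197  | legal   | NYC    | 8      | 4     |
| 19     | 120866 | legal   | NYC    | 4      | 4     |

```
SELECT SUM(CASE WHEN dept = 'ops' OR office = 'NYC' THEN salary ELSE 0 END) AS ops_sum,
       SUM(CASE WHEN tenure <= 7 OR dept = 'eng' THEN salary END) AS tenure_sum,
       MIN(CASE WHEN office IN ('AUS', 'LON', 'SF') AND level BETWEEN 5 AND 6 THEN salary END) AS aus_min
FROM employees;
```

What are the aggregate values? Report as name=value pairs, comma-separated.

ops_sum=270946, tenure_sum=329404, aus_min=32504

[ops_sum: dept = 'ops' OR office = 'NYC']
emp_id=7: ✗
emp_id=8: ✗
emp_id=9: ✗
emp_id=10: ✗
emp_id=11: ✗
emp_id=12: ✗
emp_id=13: ✗
emp_id=14: ✗
emp_id=15: ✗
emp_id=16: ✓ → 37816
emp_id=17: ✓ → 50067
emp_id=18: ✓ → 62197
emp_id=19: ✓ → 120866
ops_sum = 37816 + 50067 + 62197 + 120866 = 270946
—
[tenure_sum: tenure <= 7 OR dept = 'eng']
emp_id=7: ✗
emp_id=8: ✗
emp_id=9: ✗
emp_id=10: ✗
emp_id=11: ✗
emp_id=12: ✗
emp_id=13: ✓ → 88797
emp_id=14: ✗
emp_id=15: ✓ → 69674
emp_id=16: ✗
emp_id=17: ✓ → 50067
emp_id=18: ✗
emp_id=19: ✓ → 120866
tenure_sum = 88797 + 69674 + 50067 + 120866 = 329404
—
[aus_min: office IN ('AUS', 'LON', 'SF') AND level BETWEEN 5 AND 6]
emp_id=7: ✓ → 32504
emp_id=8: ✗
emp_id=9: ✗
emp_id=10: ✓ → 45704
emp_id=11: ✗
emp_id=12: ✓ → 73721
emp_id=13: ✗
emp_id=14: ✗
emp_id=15: ✓ → 69674
emp_id=16: ✗
emp_id=17: ✗
emp_id=18: ✗
emp_id=19: ✗
aus_min = MIN(32504, 45704, 73721, 69674) = 32504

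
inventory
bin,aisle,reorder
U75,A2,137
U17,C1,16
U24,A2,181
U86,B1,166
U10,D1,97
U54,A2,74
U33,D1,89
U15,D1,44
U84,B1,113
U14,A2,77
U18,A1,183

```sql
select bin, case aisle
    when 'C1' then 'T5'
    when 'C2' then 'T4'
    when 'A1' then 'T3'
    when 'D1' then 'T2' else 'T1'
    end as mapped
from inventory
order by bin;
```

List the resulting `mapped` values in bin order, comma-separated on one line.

T2, T1, T2, T5, T3, T1, T2, T1, T1, T1, T1

bin=U10: aisle='D1' → T2
bin=U14: ELSE → T1
bin=U15: aisle='D1' → T2
bin=U17: aisle='C1' → T5
bin=U18: aisle='A1' → T3
bin=U24: ELSE → T1
bin=U33: aisle='D1' → T2
bin=U54: ELSE → T1
bin=U75: ELSE → T1
bin=U84: ELSE → T1
bin=U86: ELSE → T1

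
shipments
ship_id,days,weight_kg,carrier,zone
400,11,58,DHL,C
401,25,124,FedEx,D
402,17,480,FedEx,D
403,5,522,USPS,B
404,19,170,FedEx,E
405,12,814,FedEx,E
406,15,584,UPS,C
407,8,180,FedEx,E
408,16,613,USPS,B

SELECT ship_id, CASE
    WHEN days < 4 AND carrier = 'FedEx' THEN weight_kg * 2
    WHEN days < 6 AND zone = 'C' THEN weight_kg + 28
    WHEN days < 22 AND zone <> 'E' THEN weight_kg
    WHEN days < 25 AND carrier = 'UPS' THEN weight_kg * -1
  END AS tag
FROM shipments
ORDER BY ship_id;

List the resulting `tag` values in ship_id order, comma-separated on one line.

ship_id=400: days < 22 AND zone <> 'E' → 58
ship_id=401: (no match → NULL) → NULL
ship_id=402: days < 22 AND zone <> 'E' → 480
ship_id=403: days < 22 AND zone <> 'E' → 522
ship_id=404: (no match → NULL) → NULL
ship_id=405: (no match → NULL) → NULL
ship_id=406: days < 22 AND zone <> 'E' → 584
ship_id=407: (no match → NULL) → NULL
ship_id=408: days < 22 AND zone <> 'E' → 613

58, NULL, 480, 522, NULL, NULL, 584, NULL, 613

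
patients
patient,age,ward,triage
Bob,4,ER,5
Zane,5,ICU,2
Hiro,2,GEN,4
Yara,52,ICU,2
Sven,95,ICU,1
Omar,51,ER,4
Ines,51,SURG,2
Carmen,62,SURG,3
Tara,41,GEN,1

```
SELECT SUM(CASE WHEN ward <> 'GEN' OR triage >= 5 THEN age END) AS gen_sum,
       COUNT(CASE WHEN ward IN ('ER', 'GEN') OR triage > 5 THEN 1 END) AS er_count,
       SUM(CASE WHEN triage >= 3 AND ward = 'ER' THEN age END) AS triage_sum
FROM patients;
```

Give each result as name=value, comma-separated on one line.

gen_sum=320, er_count=4, triage_sum=55

[gen_sum: ward <> 'GEN' OR triage >= 5]
patient=Bob: ✓ → 4
patient=Zane: ✓ → 5
patient=Hiro: ✗
patient=Yara: ✓ → 52
patient=Sven: ✓ → 95
patient=Omar: ✓ → 51
patient=Ines: ✓ → 51
patient=Carmen: ✓ → 62
patient=Tara: ✗
gen_sum = 4 + 5 + 52 + 95 + 51 + 51 + 62 = 320
—
[er_count: ward IN ('ER', 'GEN') OR triage > 5]
patient=Bob: ✓ → 1
patient=Zane: ✗
patient=Hiro: ✓ → 1
patient=Yara: ✗
patient=Sven: ✗
patient=Omar: ✓ → 1
patient=Ines: ✗
patient=Carmen: ✗
patient=Tara: ✓ → 1
er_count = COUNT(1, 1, 1, 1) = 4
—
[triage_sum: triage >= 3 AND ward = 'ER']
patient=Bob: ✓ → 4
patient=Zane: ✗
patient=Hiro: ✗
patient=Yara: ✗
patient=Sven: ✗
patient=Omar: ✓ → 51
patient=Ines: ✗
patient=Carmen: ✗
patient=Tara: ✗
triage_sum = 4 + 51 = 55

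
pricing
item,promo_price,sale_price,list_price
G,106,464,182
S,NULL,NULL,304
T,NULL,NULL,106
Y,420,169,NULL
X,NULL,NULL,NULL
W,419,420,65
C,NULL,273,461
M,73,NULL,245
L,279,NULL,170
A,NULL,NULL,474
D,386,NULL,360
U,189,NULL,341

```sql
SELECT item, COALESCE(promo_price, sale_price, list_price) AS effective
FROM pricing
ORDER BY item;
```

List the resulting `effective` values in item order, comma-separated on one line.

474, 273, 386, 106, 279, 73, 304, 106, 189, 419, NULL, 420

item=A: promo_price=NULL, sale_price=NULL, list_price=474 → 474
item=C: promo_price=NULL, sale_price=273 → 273
item=D: promo_price=386 → 386
item=G: promo_price=106 → 106
item=L: promo_price=279 → 279
item=M: promo_price=73 → 73
item=S: promo_price=NULL, sale_price=NULL, list_price=304 → 304
item=T: promo_price=NULL, sale_price=NULL, list_price=106 → 106
item=U: promo_price=189 → 189
item=W: promo_price=419 → 419
item=X: promo_price=NULL, sale_price=NULL, list_price=NULL (all NULL) → NULL
item=Y: promo_price=420 → 420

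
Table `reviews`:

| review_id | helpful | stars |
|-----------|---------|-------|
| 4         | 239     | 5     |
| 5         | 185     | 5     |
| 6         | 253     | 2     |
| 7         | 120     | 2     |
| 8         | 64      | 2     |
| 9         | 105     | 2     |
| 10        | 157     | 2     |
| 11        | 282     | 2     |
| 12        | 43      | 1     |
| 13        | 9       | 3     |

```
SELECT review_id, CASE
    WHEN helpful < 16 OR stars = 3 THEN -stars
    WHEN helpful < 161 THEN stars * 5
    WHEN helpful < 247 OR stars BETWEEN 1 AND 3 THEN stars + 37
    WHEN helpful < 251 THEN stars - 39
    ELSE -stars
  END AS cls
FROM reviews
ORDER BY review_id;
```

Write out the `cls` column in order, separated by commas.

review_id=4: helpful < 247 OR stars BETWEEN 1 AND 3 → 42
review_id=5: helpful < 247 OR stars BETWEEN 1 AND 3 → 42
review_id=6: helpful < 247 OR stars BETWEEN 1 AND 3 → 39
review_id=7: helpful < 161 → 10
review_id=8: helpful < 161 → 10
review_id=9: helpful < 161 → 10
review_id=10: helpful < 161 → 10
review_id=11: helpful < 247 OR stars BETWEEN 1 AND 3 → 39
review_id=12: helpful < 161 → 5
review_id=13: helpful < 16 OR stars = 3 → -3

42, 42, 39, 10, 10, 10, 10, 39, 5, -3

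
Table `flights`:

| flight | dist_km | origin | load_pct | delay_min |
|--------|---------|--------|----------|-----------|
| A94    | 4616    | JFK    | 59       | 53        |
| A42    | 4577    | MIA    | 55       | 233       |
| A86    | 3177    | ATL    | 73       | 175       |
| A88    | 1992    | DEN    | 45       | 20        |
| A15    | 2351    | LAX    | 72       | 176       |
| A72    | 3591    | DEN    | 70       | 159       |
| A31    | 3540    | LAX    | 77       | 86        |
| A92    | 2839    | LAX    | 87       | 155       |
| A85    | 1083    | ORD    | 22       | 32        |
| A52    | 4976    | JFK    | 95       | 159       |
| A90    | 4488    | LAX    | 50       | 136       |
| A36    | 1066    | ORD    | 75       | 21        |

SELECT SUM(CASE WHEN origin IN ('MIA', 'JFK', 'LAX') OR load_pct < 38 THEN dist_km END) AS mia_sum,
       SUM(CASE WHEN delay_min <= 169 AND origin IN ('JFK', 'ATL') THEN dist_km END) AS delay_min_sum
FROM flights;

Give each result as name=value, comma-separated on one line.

mia_sum=28470, delay_min_sum=9592

[mia_sum: origin IN ('MIA', 'JFK', 'LAX') OR load_pct < 38]
flight=A94: ✓ → 4616
flight=A42: ✓ → 4577
flight=A86: ✗
flight=A88: ✗
flight=A15: ✓ → 2351
flight=A72: ✗
flight=A31: ✓ → 3540
flight=A92: ✓ → 2839
flight=A85: ✓ → 1083
flight=A52: ✓ → 4976
flight=A90: ✓ → 4488
flight=A36: ✗
mia_sum = 4616 + 4577 + 2351 + 3540 + 2839 + 1083 + 4976 + 4488 = 28470
—
[delay_min_sum: delay_min <= 169 AND origin IN ('JFK', 'ATL')]
flight=A94: ✓ → 4616
flight=A42: ✗
flight=A86: ✗
flight=A88: ✗
flight=A15: ✗
flight=A72: ✗
flight=A31: ✗
flight=A92: ✗
flight=A85: ✗
flight=A52: ✓ → 4976
flight=A90: ✗
flight=A36: ✗
delay_min_sum = 4616 + 4976 = 9592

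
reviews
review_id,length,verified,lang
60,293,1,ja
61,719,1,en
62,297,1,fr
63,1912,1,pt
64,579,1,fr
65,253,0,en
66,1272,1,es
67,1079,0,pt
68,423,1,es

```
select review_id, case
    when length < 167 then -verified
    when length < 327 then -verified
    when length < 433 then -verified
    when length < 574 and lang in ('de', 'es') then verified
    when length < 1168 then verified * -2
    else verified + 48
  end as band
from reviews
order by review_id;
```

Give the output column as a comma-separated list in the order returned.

review_id=60: length < 327 → -1
review_id=61: length < 1168 → -2
review_id=62: length < 327 → -1
review_id=63: ELSE → 49
review_id=64: length < 1168 → -2
review_id=65: length < 327 → 0
review_id=66: ELSE → 49
review_id=67: length < 1168 → 0
review_id=68: length < 433 → -1

-1, -2, -1, 49, -2, 0, 49, 0, -1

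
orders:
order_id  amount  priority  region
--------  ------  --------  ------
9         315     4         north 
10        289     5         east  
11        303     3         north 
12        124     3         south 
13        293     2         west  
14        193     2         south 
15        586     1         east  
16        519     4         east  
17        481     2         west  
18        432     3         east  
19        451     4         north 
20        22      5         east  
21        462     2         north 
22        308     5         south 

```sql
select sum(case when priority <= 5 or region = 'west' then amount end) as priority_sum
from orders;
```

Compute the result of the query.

order_id=9: ✓ → 315
order_id=10: ✓ → 289
order_id=11: ✓ → 303
order_id=12: ✓ → 124
order_id=13: ✓ → 293
order_id=14: ✓ → 193
order_id=15: ✓ → 586
order_id=16: ✓ → 519
order_id=17: ✓ → 481
order_id=18: ✓ → 432
order_id=19: ✓ → 451
order_id=20: ✓ → 22
order_id=21: ✓ → 462
order_id=22: ✓ → 308
priority_sum = 315 + 289 + 303 + 124 + 293 + 193 + 586 + 519 + 481 + 432 + 451 + 22 + 462 + 308 = 4778

4778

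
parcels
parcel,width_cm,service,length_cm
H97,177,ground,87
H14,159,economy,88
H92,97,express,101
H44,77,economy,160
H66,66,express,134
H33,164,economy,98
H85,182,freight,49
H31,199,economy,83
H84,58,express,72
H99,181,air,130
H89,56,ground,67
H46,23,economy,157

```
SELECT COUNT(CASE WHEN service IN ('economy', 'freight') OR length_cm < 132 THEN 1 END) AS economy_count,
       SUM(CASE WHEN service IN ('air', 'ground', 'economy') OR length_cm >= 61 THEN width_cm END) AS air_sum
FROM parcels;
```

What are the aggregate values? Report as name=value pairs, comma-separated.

economy_count=11, air_sum=1257

[economy_count: service IN ('economy', 'freight') OR length_cm < 132]
parcel=H97: ✓ → 1
parcel=H14: ✓ → 1
parcel=H92: ✓ → 1
parcel=H44: ✓ → 1
parcel=H66: ✗
parcel=H33: ✓ → 1
parcel=H85: ✓ → 1
parcel=H31: ✓ → 1
parcel=H84: ✓ → 1
parcel=H99: ✓ → 1
parcel=H89: ✓ → 1
parcel=H46: ✓ → 1
economy_count = COUNT(1, 1, 1, 1, 1, 1, 1, 1, 1, 1, 1) = 11
—
[air_sum: service IN ('air', 'ground', 'economy') OR length_cm >= 61]
parcel=H97: ✓ → 177
parcel=H14: ✓ → 159
parcel=H92: ✓ → 97
parcel=H44: ✓ → 77
parcel=H66: ✓ → 66
parcel=H33: ✓ → 164
parcel=H85: ✗
parcel=H31: ✓ → 199
parcel=H84: ✓ → 58
parcel=H99: ✓ → 181
parcel=H89: ✓ → 56
parcel=H46: ✓ → 23
air_sum = 177 + 159 + 97 + 77 + 66 + 164 + 199 + 58 + 181 + 56 + 23 = 1257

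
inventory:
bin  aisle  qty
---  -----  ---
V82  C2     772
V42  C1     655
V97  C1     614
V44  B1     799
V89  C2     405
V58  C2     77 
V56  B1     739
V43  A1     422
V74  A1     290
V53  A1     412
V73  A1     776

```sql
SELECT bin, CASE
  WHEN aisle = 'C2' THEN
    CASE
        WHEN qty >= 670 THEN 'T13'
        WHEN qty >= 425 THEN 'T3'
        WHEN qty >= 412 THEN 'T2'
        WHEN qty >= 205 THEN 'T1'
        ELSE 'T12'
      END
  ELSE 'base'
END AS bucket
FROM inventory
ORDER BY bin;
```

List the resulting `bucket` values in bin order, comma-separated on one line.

base, base, base, base, base, T12, base, base, T13, T1, base

bin=V42: aisle='C1' → outer ELSE → base
bin=V43: aisle='A1' → outer ELSE → base
bin=V44: aisle='B1' → outer ELSE → base
bin=V53: aisle='A1' → outer ELSE → base
bin=V56: aisle='B1' → outer ELSE → base
bin=V58: aisle='C2' → inner[ELSE] → T12
bin=V73: aisle='A1' → outer ELSE → base
bin=V74: aisle='A1' → outer ELSE → base
bin=V82: aisle='C2' → inner[qty >= 670] → T13
bin=V89: aisle='C2' → inner[qty >= 205] → T1
bin=V97: aisle='C1' → outer ELSE → base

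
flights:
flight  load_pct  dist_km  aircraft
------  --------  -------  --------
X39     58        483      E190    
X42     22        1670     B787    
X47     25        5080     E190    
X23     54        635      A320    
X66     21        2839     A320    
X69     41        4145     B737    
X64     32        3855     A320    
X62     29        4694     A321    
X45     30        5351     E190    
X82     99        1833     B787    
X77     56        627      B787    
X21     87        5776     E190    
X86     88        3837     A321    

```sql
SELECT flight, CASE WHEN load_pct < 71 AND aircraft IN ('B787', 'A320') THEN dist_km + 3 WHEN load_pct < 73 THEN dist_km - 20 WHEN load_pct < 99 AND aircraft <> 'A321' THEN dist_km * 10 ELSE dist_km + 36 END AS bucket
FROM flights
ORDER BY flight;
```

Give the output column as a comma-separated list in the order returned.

flight=X21: load_pct < 99 AND aircraft <> 'A321' → 57760
flight=X23: load_pct < 71 AND aircraft IN ('B787', 'A320') → 638
flight=X39: load_pct < 73 → 463
flight=X42: load_pct < 71 AND aircraft IN ('B787', 'A320') → 1673
flight=X45: load_pct < 73 → 5331
flight=X47: load_pct < 73 → 5060
flight=X62: load_pct < 73 → 4674
flight=X64: load_pct < 71 AND aircraft IN ('B787', 'A320') → 3858
flight=X66: load_pct < 71 AND aircraft IN ('B787', 'A320') → 2842
flight=X69: load_pct < 73 → 4125
flight=X77: load_pct < 71 AND aircraft IN ('B787', 'A320') → 630
flight=X82: ELSE → 1869
flight=X86: ELSE → 3873

57760, 638, 463, 1673, 5331, 5060, 4674, 3858, 2842, 4125, 630, 1869, 3873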